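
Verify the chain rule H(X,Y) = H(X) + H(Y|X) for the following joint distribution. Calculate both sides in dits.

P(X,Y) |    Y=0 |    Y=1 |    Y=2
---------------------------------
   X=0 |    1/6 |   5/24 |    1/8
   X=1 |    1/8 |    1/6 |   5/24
H(X,Y) = 0.7690, H(X) = 0.3010, H(Y|X) = 0.4680 (all in dits)

Chain rule: H(X,Y) = H(X) + H(Y|X)

Left side — joint entropy directly:
H(X,Y) = -Σ p(x,y) log p(x,y) = 0.7690 dits

Right side — compute H(Y|X) from the conditional distributions:
P(X) = (1/2, 1/2), so H(X) = 0.3010 dits
H(Y|X) = Σ_x P(X=x) · H(Y|X=x):
  P(Y|X=0) = (1/3, 5/12, 1/4), H(Y|X=0) = 0.4680, weight P(X=0) = 1/2
  P(Y|X=1) = (1/4, 1/3, 5/12), H(Y|X=1) = 0.4680, weight P(X=1) = 1/2
H(Y|X) = 0.4680 dits

H(X) + H(Y|X) = 0.3010 + 0.4680 = 0.7690 dits

Both sides equal 0.7690 dits. ✓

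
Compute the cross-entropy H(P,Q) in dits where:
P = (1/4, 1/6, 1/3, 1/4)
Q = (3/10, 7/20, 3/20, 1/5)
0.6561 dits

Cross-entropy: H(P,Q) = -Σ p(x) log q(x)

Alternatively: H(P,Q) = H(P) + D_KL(P||Q)
H(P) = 0.5898 dits
D_KL(P||Q) = 0.0663 dits

H(P,Q) = 0.5898 + 0.0663 = 0.6561 dits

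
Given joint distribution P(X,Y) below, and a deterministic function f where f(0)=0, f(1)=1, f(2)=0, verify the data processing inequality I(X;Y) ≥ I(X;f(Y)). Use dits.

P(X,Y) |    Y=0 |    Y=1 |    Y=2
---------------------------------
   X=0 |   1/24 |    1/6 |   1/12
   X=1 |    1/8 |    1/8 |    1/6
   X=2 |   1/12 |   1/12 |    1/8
I(X;Y) = 0.0152, I(X;f(Y)) = 0.0145, inequality holds: 0.0152 ≥ 0.0145

Data Processing Inequality: For any Markov chain X → Y → Z, we have I(X;Y) ≥ I(X;Z).

Here Z = f(Y) is a deterministic function of Y, forming X → Y → Z.

Original I(X;Y) = 0.0152 dits

After applying f:
P(X,Z) where Z=f(Y):
- P(X,Z=0) = P(X,Y=0) + P(X,Y=2)
- P(X,Z=1) = P(X,Y=1)

I(X;Z) = I(X;f(Y)) = 0.0145 dits

Verification: 0.0152 ≥ 0.0145 ✓

Information cannot be created by processing; the function f can only lose information about X.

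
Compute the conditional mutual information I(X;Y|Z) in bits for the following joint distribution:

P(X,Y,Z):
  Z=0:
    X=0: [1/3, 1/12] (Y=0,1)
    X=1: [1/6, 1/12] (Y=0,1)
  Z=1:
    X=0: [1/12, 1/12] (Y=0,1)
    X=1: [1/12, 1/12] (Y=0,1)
0.0105 bits

Conditional mutual information: I(X;Y|Z) = H(X|Z) + H(Y|Z) - H(X,Y|Z)

H(Z) = 0.9183
H(X,Z) = 1.8879 → H(X|Z) = 0.9696
H(Y,Z) = 1.7925 → H(Y|Z) = 0.8742
H(X,Y,Z) = 2.7516 → H(X,Y|Z) = 1.8333

I(X;Y|Z) = 0.9696 + 0.8742 - 1.8333 = 0.0105 bits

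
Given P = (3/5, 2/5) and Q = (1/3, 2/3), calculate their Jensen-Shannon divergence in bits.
0.0522 bits

Jensen-Shannon divergence is:
JSD(P||Q) = 0.5 × D_KL(P||M) + 0.5 × D_KL(Q||M)
where M = 0.5 × (P + Q) is the mixture distribution.

M = 0.5 × (3/5, 2/5) + 0.5 × (1/3, 2/3) = (7/15, 8/15)

D_KL(P||M) = 0.0515 bits
D_KL(Q||M) = 0.0528 bits

JSD(P||Q) = 0.5 × 0.0515 + 0.5 × 0.0528 = 0.0522 bits

Unlike KL divergence, JSD is symmetric and bounded: 0 ≤ JSD ≤ log(2).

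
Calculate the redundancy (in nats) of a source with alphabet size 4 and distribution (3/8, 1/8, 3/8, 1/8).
0.1308 nats

Redundancy measures how far a source is from maximum entropy:
R = H_max - H(X)

Maximum entropy for 4 symbols: H_max = log_e(4) = 1.3863 nats
Actual entropy: H(X) = 1.2555 nats
Redundancy: R = 1.3863 - 1.2555 = 0.1308 nats

This redundancy represents potential for compression: the source could be compressed by 0.1308 nats per symbol.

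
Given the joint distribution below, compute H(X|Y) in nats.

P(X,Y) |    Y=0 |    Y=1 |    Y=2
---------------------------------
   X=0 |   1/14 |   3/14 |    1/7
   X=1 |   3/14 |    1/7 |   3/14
0.6414 nats

Using the chain rule: H(X|Y) = H(X,Y) - H(Y)

First, compute H(X,Y) = 1.7348 nats

Marginal P(Y) = (2/7, 5/14, 5/14)
H(Y) = 1.0934 nats

H(X|Y) = H(X,Y) - H(Y) = 1.7348 - 1.0934 = 0.6414 nats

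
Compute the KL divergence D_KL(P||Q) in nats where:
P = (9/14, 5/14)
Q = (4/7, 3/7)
0.0106 nats

KL divergence: D_KL(P||Q) = Σ p(x) log(p(x)/q(x))

Computing term by term:
  x=0: 9/14 × log_e[(9/14)/(4/7)] = 9/14 × 0.1178 = 0.0757
  x=1: 5/14 × log_e[(5/14)/(3/7)] = 5/14 × -0.1823 = -0.0651

D_KL(P||Q) = 0.0106 nats

Note: KL divergence is always non-negative and equals 0 iff P = Q.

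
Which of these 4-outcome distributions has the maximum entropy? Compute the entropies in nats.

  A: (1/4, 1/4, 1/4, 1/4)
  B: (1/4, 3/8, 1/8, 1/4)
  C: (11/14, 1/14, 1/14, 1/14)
A

For a discrete distribution over n outcomes, entropy is maximized by the uniform distribution.

Computing entropies:
H(A) = 1.3863 nats
H(B) = 1.3209 nats
H(C) = 0.7550 nats

The uniform distribution (where all probabilities equal 1/4) achieves the maximum entropy of log_e(4) = 1.3863 nats.

Distribution A has the highest entropy.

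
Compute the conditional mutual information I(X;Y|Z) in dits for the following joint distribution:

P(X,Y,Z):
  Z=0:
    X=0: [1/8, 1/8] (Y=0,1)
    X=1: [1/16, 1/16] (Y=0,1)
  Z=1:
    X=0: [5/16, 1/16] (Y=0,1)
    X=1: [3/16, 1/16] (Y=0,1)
0.0014 dits

Conditional mutual information: I(X;Y|Z) = H(X|Z) + H(Y|Z) - H(X,Y|Z)

H(Z) = 0.2873
H(X,Z) = 0.5737 → H(X|Z) = 0.2863
H(Y,Z) = 0.5360 → H(Y|Z) = 0.2487
H(X,Y,Z) = 0.8210 → H(X,Y|Z) = 0.5337

I(X;Y|Z) = 0.2863 + 0.2487 - 0.5337 = 0.0014 dits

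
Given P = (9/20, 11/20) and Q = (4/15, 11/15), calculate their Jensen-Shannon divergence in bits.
0.0266 bits

Jensen-Shannon divergence is:
JSD(P||Q) = 0.5 × D_KL(P||M) + 0.5 × D_KL(Q||M)
where M = 0.5 × (P + Q) is the mixture distribution.

M = 0.5 × (9/20, 11/20) + 0.5 × (4/15, 11/15) = (0.358333, 0.641667)

D_KL(P||M) = 0.0256 bits
D_KL(Q||M) = 0.0276 bits

JSD(P||Q) = 0.5 × 0.0256 + 0.5 × 0.0276 = 0.0266 bits

Unlike KL divergence, JSD is symmetric and bounded: 0 ≤ JSD ≤ log(2).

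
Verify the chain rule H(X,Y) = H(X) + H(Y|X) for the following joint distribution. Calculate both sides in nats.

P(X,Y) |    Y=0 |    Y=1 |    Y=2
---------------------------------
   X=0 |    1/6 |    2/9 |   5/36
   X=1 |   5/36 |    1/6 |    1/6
H(X,Y) = 1.7785, H(X) = 0.6916, H(Y|X) = 1.0869 (all in nats)

Chain rule: H(X,Y) = H(X) + H(Y|X)

Left side — joint entropy directly:
H(X,Y) = -Σ p(x,y) log p(x,y) = 1.7785 nats

Right side — compute H(Y|X) from the conditional distributions:
P(X) = (19/36, 17/36), so H(X) = 0.6916 nats
H(Y|X) = Σ_x P(X=x) · H(Y|X=x):
  P(Y|X=0) = (6/19, 8/19, 5/19), H(Y|X=0) = 1.0795, weight P(X=0) = 19/36
  P(Y|X=1) = (5/17, 6/17, 6/17), H(Y|X=1) = 1.0951, weight P(X=1) = 17/36
H(Y|X) = 1.0869 nats

H(X) + H(Y|X) = 0.6916 + 1.0869 = 1.7785 nats

Both sides equal 1.7785 nats. ✓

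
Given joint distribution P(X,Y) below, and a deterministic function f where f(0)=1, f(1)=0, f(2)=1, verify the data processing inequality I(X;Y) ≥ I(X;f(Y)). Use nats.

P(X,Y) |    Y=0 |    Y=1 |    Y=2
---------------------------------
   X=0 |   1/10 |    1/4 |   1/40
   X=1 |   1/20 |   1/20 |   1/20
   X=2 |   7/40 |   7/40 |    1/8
I(X;Y) = 0.0584, I(X;f(Y)) = 0.0451, inequality holds: 0.0584 ≥ 0.0451

Data Processing Inequality: For any Markov chain X → Y → Z, we have I(X;Y) ≥ I(X;Z).

Here Z = f(Y) is a deterministic function of Y, forming X → Y → Z.

Original I(X;Y) = 0.0584 nats

After applying f:
P(X,Z) where Z=f(Y):
- P(X,Z=0) = P(X,Y=1)
- P(X,Z=1) = P(X,Y=0) + P(X,Y=2)

I(X;Z) = I(X;f(Y)) = 0.0451 nats

Verification: 0.0584 ≥ 0.0451 ✓

Information cannot be created by processing; the function f can only lose information about X.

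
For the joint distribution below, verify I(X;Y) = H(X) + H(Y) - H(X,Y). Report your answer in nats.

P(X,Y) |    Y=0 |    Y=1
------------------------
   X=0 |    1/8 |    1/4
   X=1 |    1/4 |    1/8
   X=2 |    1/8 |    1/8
I(X;Y) = 0.0425 nats

Mutual information has multiple equivalent forms:
- I(X;Y) = H(X) - H(X|Y)
- I(X;Y) = H(Y) - H(Y|X)
- I(X;Y) = H(X) + H(Y) - H(X,Y)

Computing all quantities:
H(X) = 1.0822, H(Y) = 0.6931, H(X,Y) = 1.7329
H(X|Y) = 1.0397, H(Y|X) = 0.6507

Verification:
H(X) - H(X|Y) = 1.0822 - 1.0397 = 0.0425
H(Y) - H(Y|X) = 0.6931 - 0.6507 = 0.0425
H(X) + H(Y) - H(X,Y) = 1.0822 + 0.6931 - 1.7329 = 0.0425

All forms give I(X;Y) = 0.0425 nats. ✓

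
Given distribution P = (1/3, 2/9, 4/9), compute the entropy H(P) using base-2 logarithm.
1.5305 bits

Shannon entropy is H(X) = -Σ p(x) log p(x).

For P = (1/3, 2/9, 4/9):
H = -1/3 × log_2(1/3) -2/9 × log_2(2/9) -4/9 × log_2(4/9)
H = 1.5305 bits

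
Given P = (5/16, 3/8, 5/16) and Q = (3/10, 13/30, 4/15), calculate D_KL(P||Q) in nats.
0.0081 nats

KL divergence: D_KL(P||Q) = Σ p(x) log(p(x)/q(x))

Computing term by term:
  x=0: 5/16 × log_e[(5/16)/(3/10)] = 5/16 × 0.0408 = 0.0128
  x=1: 3/8 × log_e[(3/8)/(13/30)] = 3/8 × -0.1446 = -0.0542
  x=2: 5/16 × log_e[(5/16)/(4/15)] = 5/16 × 0.1586 = 0.0496

D_KL(P||Q) = 0.0081 nats

Note: KL divergence is always non-negative and equals 0 iff P = Q.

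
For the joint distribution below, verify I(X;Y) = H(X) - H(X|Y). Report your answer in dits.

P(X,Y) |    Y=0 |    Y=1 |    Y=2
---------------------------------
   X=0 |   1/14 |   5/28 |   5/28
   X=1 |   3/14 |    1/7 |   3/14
I(X;Y) = 0.0134 dits

Mutual information has multiple equivalent forms:
- I(X;Y) = H(X) - H(X|Y)
- I(X;Y) = H(Y) - H(Y|X)
- I(X;Y) = H(X) + H(Y) - H(X,Y)

Computing all quantities:
H(X) = 0.2966, H(Y) = 0.4733, H(X,Y) = 0.7565
H(X|Y) = 0.2832, H(Y|X) = 0.4599

Verification:
H(X) - H(X|Y) = 0.2966 - 0.2832 = 0.0134
H(Y) - H(Y|X) = 0.4733 - 0.4599 = 0.0134
H(X) + H(Y) - H(X,Y) = 0.2966 + 0.4733 - 0.7565 = 0.0134

All forms give I(X;Y) = 0.0134 dits. ✓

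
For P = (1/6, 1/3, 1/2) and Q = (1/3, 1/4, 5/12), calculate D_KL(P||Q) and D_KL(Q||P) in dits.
D_KL(P||Q) = 0.0311, D_KL(Q||P) = 0.0361

KL divergence is not symmetric: D_KL(P||Q) ≠ D_KL(Q||P) in general.

D_KL(P||Q) = 0.0311 dits
D_KL(Q||P) = 0.0361 dits

No, they are not equal!

This asymmetry is why KL divergence is not a true distance metric.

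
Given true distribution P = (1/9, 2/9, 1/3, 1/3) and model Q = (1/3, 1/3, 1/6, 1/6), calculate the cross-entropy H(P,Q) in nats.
1.5607 nats

Cross-entropy: H(P,Q) = -Σ p(x) log q(x)

Alternatively: H(P,Q) = H(P) + D_KL(P||Q)
H(P) = 1.3108 nats
D_KL(P||Q) = 0.2499 nats

H(P,Q) = 1.3108 + 0.2499 = 1.5607 nats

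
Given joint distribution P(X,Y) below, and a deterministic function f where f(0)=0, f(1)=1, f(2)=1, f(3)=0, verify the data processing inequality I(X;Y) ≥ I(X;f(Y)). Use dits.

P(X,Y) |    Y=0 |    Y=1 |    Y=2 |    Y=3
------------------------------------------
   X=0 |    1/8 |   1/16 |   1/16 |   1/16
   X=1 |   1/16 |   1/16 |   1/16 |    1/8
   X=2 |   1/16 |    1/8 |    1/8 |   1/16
I(X;Y) = 0.0239, I(X;f(Y)) = 0.0147, inequality holds: 0.0239 ≥ 0.0147

Data Processing Inequality: For any Markov chain X → Y → Z, we have I(X;Y) ≥ I(X;Z).

Here Z = f(Y) is a deterministic function of Y, forming X → Y → Z.

Original I(X;Y) = 0.0239 dits

After applying f:
P(X,Z) where Z=f(Y):
- P(X,Z=0) = P(X,Y=0) + P(X,Y=3)
- P(X,Z=1) = P(X,Y=1) + P(X,Y=2)

I(X;Z) = I(X;f(Y)) = 0.0147 dits

Verification: 0.0239 ≥ 0.0147 ✓

Information cannot be created by processing; the function f can only lose information about X.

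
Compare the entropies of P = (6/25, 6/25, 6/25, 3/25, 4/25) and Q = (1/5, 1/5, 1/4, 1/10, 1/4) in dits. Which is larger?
P

Computing entropies in dits:
H(P) = 0.6841
H(Q) = 0.6806

Distribution P has higher entropy.

Intuition: The distribution closer to uniform (more spread out) has higher entropy.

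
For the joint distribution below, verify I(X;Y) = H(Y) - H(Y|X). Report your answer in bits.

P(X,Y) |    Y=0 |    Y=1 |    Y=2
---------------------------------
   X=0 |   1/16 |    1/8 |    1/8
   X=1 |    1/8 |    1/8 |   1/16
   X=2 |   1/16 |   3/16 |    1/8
I(X;Y) = 0.0478 bits

Mutual information has multiple equivalent forms:
- I(X;Y) = H(X) - H(X|Y)
- I(X;Y) = H(Y) - H(Y|X)
- I(X;Y) = H(X) + H(Y) - H(X,Y)

Computing all quantities:
H(X) = 1.5794, H(Y) = 1.5462, H(X,Y) = 3.0778
H(X|Y) = 1.5316, H(Y|X) = 1.4984

Verification:
H(X) - H(X|Y) = 1.5794 - 1.5316 = 0.0478
H(Y) - H(Y|X) = 1.5462 - 1.4984 = 0.0478
H(X) + H(Y) - H(X,Y) = 1.5794 + 1.5462 - 3.0778 = 0.0478

All forms give I(X;Y) = 0.0478 bits. ✓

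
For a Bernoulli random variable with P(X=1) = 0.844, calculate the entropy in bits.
0.6247 bits

The binary entropy function is:
H(p) = -p log(p) - (1-p) log(1-p)

H(0.844) = -0.844 × log_2(0.844) - 0.156 × log_2(0.156)
H(0.844) = 0.6247 bits

Note: Binary entropy is maximized at p=0.5 (H=1 bit) and minimized at p=0 or p=1 (H=0).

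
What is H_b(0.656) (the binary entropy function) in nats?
0.6437 nats

The binary entropy function is:
H(p) = -p log(p) - (1-p) log(1-p)

H(0.656) = -0.656 × log_e(0.656) - 0.344 × log_e(0.344)
H(0.656) = 0.6437 nats

Note: Binary entropy is maximized at p=0.5 (H=1 bit) and minimized at p=0 or p=1 (H=0).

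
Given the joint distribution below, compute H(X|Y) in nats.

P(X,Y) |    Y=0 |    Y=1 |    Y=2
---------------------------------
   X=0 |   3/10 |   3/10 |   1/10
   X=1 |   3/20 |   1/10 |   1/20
0.6068 nats

Using the chain rule: H(X|Y) = H(X,Y) - H(Y)

First, compute H(X,Y) = 1.6173 nats

Marginal P(Y) = (9/20, 2/5, 3/20)
H(Y) = 1.0104 nats

H(X|Y) = H(X,Y) - H(Y) = 1.6173 - 1.0104 = 0.6068 nats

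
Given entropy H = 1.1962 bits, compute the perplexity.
2.2914

Perplexity is 2^H (or exp(H) for natural log).

H = 1.1962 bits
Perplexity = 2^1.1962 = 2.2914

Interpretation: The model's uncertainty is equivalent to choosing uniformly among 2.3 options.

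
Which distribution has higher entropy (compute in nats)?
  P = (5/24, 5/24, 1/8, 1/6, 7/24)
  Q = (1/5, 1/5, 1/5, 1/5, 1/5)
Q

Computing entropies in nats:
H(P) = 1.5715
H(Q) = 1.6094

Distribution Q has higher entropy.

Intuition: The distribution closer to uniform (more spread out) has higher entropy.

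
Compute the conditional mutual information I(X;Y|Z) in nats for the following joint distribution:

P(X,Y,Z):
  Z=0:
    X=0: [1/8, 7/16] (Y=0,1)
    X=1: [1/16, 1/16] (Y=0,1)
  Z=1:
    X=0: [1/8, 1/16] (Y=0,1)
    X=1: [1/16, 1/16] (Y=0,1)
0.0226 nats

Conditional mutual information: I(X;Y|Z) = H(X|Z) + H(Y|Z) - H(X,Y|Z)

H(Z) = 0.6211
H(X,Z) = 1.1574 → H(X|Z) = 0.5363
H(Y,Z) = 1.2342 → H(Y|Z) = 0.6132
H(X,Y,Z) = 1.7480 → H(X,Y|Z) = 1.1269

I(X;Y|Z) = 0.5363 + 0.6132 - 1.1269 = 0.0226 nats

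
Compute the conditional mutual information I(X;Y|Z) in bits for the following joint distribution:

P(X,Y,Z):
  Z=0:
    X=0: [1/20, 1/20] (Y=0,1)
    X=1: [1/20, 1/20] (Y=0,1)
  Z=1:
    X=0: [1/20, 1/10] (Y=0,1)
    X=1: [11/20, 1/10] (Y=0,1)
0.1087 bits

Conditional mutual information: I(X;Y|Z) = H(X|Z) + H(Y|Z) - H(X,Y|Z)

H(Z) = 0.7219
H(X,Z) = 1.4789 → H(X|Z) = 0.7570
H(Y,Z) = 1.5710 → H(Y|Z) = 0.8490
H(X,Y,Z) = 2.2192 → H(X,Y|Z) = 1.4973

I(X;Y|Z) = 0.7570 + 0.8490 - 1.4973 = 0.1087 bits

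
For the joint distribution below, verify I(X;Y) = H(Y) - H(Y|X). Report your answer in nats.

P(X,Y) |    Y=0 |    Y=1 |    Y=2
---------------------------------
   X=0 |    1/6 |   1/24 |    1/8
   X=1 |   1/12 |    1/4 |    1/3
I(X;Y) = 0.0892 nats

Mutual information has multiple equivalent forms:
- I(X;Y) = H(X) - H(X|Y)
- I(X;Y) = H(Y) - H(Y|X)
- I(X;Y) = H(X) + H(Y) - H(X,Y)

Computing all quantities:
H(X) = 0.6365, H(Y) = 1.0635, H(X,Y) = 1.6108
H(X|Y) = 0.5473, H(Y|X) = 0.9743

Verification:
H(X) - H(X|Y) = 0.6365 - 0.5473 = 0.0892
H(Y) - H(Y|X) = 1.0635 - 0.9743 = 0.0892
H(X) + H(Y) - H(X,Y) = 0.6365 + 1.0635 - 1.6108 = 0.0892

All forms give I(X;Y) = 0.0892 nats. ✓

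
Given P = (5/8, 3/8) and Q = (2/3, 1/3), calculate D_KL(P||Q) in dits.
0.0017 dits

KL divergence: D_KL(P||Q) = Σ p(x) log(p(x)/q(x))

Computing term by term:
  x=0: 5/8 × log_10[(5/8)/(2/3)] = 5/8 × -0.0280 = -0.0175
  x=1: 3/8 × log_10[(3/8)/(1/3)] = 3/8 × 0.0512 = 0.0192

D_KL(P||Q) = 0.0017 dits

Note: KL divergence is always non-negative and equals 0 iff P = Q.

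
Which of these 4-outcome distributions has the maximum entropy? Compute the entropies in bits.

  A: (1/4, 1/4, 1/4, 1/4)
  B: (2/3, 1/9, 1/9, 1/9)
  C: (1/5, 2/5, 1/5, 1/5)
A

For a discrete distribution over n outcomes, entropy is maximized by the uniform distribution.

Computing entropies:
H(A) = 2.0000 bits
H(B) = 1.4466 bits
H(C) = 1.9219 bits

The uniform distribution (where all probabilities equal 1/4) achieves the maximum entropy of log_2(4) = 2.0000 bits.

Distribution A has the highest entropy.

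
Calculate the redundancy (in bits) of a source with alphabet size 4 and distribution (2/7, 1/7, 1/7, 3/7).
0.1576 bits

Redundancy measures how far a source is from maximum entropy:
R = H_max - H(X)

Maximum entropy for 4 symbols: H_max = log_2(4) = 2.0000 bits
Actual entropy: H(X) = 1.8424 bits
Redundancy: R = 2.0000 - 1.8424 = 0.1576 bits

This redundancy represents potential for compression: the source could be compressed by 0.1576 bits per symbol.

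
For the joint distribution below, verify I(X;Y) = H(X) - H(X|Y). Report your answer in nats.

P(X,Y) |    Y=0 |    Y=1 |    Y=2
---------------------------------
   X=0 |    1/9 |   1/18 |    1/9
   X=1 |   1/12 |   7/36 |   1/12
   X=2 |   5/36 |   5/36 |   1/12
I(X;Y) = 0.0439 nats

Mutual information has multiple equivalent forms:
- I(X;Y) = H(X) - H(X|Y)
- I(X;Y) = H(Y) - H(Y|X)
- I(X;Y) = H(X) + H(Y) - H(X,Y)

Computing all quantities:
H(X) = 1.0914, H(Y) = 1.0893, H(X,Y) = 2.1369
H(X|Y) = 1.0475, H(Y|X) = 1.0454

Verification:
H(X) - H(X|Y) = 1.0914 - 1.0475 = 0.0439
H(Y) - H(Y|X) = 1.0893 - 1.0454 = 0.0439
H(X) + H(Y) - H(X,Y) = 1.0914 + 1.0893 - 2.1369 = 0.0439

All forms give I(X;Y) = 0.0439 nats. ✓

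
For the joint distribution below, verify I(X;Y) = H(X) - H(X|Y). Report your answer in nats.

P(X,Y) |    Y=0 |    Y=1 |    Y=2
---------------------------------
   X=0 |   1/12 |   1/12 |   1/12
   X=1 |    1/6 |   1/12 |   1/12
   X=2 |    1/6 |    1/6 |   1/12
I(X;Y) = 0.0168 nats

Mutual information has multiple equivalent forms:
- I(X;Y) = H(X) - H(X|Y)
- I(X;Y) = H(Y) - H(Y|X)
- I(X;Y) = H(X) + H(Y) - H(X,Y)

Computing all quantities:
H(X) = 1.0776, H(Y) = 1.0776, H(X,Y) = 2.1383
H(X|Y) = 1.0608, H(Y|X) = 1.0608

Verification:
H(X) - H(X|Y) = 1.0776 - 1.0608 = 0.0168
H(Y) - H(Y|X) = 1.0776 - 1.0608 = 0.0168
H(X) + H(Y) - H(X,Y) = 1.0776 + 1.0776 - 2.1383 = 0.0168

All forms give I(X;Y) = 0.0168 nats. ✓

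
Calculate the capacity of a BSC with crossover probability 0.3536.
0.0628 bits

For a binary symmetric channel (BSC) with error probability p:
Capacity C = 1 - H(p) bits per symbol

where H(p) = -p log₂(p) - (1-p) log₂(1-p) is the binary entropy function.

H(0.3536) = 0.9372 bits
C = 1 - 0.9372 = 0.0628 bits per symbol

This means we can reliably transmit up to 0.0628 bits of information per channel use.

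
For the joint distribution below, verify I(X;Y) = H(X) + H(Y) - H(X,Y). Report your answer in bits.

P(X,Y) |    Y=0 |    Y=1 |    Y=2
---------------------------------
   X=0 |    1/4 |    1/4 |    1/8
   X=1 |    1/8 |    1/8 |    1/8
I(X;Y) = 0.0157 bits

Mutual information has multiple equivalent forms:
- I(X;Y) = H(X) - H(X|Y)
- I(X;Y) = H(Y) - H(Y|X)
- I(X;Y) = H(X) + H(Y) - H(X,Y)

Computing all quantities:
H(X) = 0.9544, H(Y) = 1.5613, H(X,Y) = 2.5000
H(X|Y) = 0.9387, H(Y|X) = 1.5456

Verification:
H(X) - H(X|Y) = 0.9544 - 0.9387 = 0.0157
H(Y) - H(Y|X) = 1.5613 - 1.5456 = 0.0157
H(X) + H(Y) - H(X,Y) = 0.9544 + 1.5613 - 2.5000 = 0.0157

All forms give I(X;Y) = 0.0157 bits. ✓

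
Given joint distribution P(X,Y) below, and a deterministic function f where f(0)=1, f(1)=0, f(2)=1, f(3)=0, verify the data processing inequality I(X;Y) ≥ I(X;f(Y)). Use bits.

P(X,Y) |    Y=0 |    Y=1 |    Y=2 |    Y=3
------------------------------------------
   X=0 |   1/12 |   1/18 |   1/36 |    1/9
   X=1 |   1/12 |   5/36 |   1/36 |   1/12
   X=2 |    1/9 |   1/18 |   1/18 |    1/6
I(X;Y) = 0.0585, I(X;f(Y)) = 0.0051, inequality holds: 0.0585 ≥ 0.0051

Data Processing Inequality: For any Markov chain X → Y → Z, we have I(X;Y) ≥ I(X;Z).

Here Z = f(Y) is a deterministic function of Y, forming X → Y → Z.

Original I(X;Y) = 0.0585 bits

After applying f:
P(X,Z) where Z=f(Y):
- P(X,Z=0) = P(X,Y=1) + P(X,Y=3)
- P(X,Z=1) = P(X,Y=0) + P(X,Y=2)

I(X;Z) = I(X;f(Y)) = 0.0051 bits

Verification: 0.0585 ≥ 0.0051 ✓

Information cannot be created by processing; the function f can only lose information about X.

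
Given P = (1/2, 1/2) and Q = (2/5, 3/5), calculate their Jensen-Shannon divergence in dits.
0.0022 dits

Jensen-Shannon divergence is:
JSD(P||Q) = 0.5 × D_KL(P||M) + 0.5 × D_KL(Q||M)
where M = 0.5 × (P + Q) is the mixture distribution.

M = 0.5 × (1/2, 1/2) + 0.5 × (2/5, 3/5) = (9/20, 11/20)

D_KL(P||M) = 0.0022 dits
D_KL(Q||M) = 0.0022 dits

JSD(P||Q) = 0.5 × 0.0022 + 0.5 × 0.0022 = 0.0022 dits

Unlike KL divergence, JSD is symmetric and bounded: 0 ≤ JSD ≤ log(2).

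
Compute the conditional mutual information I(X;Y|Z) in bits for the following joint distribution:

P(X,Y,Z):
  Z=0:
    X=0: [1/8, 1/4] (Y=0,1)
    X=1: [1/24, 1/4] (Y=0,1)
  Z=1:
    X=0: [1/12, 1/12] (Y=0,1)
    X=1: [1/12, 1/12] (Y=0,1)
0.0239 bits

Conditional mutual information: I(X;Y|Z) = H(X|Z) + H(Y|Z) - H(X,Y|Z)

H(Z) = 0.9183
H(X,Z) = 1.9108 → H(X|Z) = 0.9925
H(Y,Z) = 1.7925 → H(Y|Z) = 0.8742
H(X,Y,Z) = 2.7610 → H(X,Y|Z) = 1.8427

I(X;Y|Z) = 0.9925 + 0.8742 - 1.8427 = 0.0239 bits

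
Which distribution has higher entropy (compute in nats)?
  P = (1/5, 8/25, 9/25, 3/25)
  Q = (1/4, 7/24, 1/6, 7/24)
Q

Computing entropies in nats:
H(P) = 1.3087
H(Q) = 1.3640

Distribution Q has higher entropy.

Intuition: The distribution closer to uniform (more spread out) has higher entropy.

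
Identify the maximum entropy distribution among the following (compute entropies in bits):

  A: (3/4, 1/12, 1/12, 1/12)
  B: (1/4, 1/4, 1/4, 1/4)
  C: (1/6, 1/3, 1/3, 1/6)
B

For a discrete distribution over n outcomes, entropy is maximized by the uniform distribution.

Computing entropies:
H(A) = 1.2075 bits
H(B) = 2.0000 bits
H(C) = 1.9183 bits

The uniform distribution (where all probabilities equal 1/4) achieves the maximum entropy of log_2(4) = 2.0000 bits.

Distribution B has the highest entropy.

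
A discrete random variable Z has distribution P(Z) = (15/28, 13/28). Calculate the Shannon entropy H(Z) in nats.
0.6906 nats

Shannon entropy is H(X) = -Σ p(x) log p(x).

For P = (15/28, 13/28):
H = -15/28 × log_e(15/28) -13/28 × log_e(13/28)
H = 0.6906 nats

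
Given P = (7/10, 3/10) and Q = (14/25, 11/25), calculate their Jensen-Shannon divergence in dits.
0.0046 dits

Jensen-Shannon divergence is:
JSD(P||Q) = 0.5 × D_KL(P||M) + 0.5 × D_KL(Q||M)
where M = 0.5 × (P + Q) is the mixture distribution.

M = 0.5 × (7/10, 3/10) + 0.5 × (14/25, 11/25) = (0.63, 0.37)

D_KL(P||M) = 0.0047 dits
D_KL(Q||M) = 0.0045 dits

JSD(P||Q) = 0.5 × 0.0047 + 0.5 × 0.0045 = 0.0046 dits

Unlike KL divergence, JSD is symmetric and bounded: 0 ≤ JSD ≤ log(2).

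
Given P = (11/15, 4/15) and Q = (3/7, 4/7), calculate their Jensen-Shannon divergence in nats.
0.0486 nats

Jensen-Shannon divergence is:
JSD(P||Q) = 0.5 × D_KL(P||M) + 0.5 × D_KL(Q||M)
where M = 0.5 × (P + Q) is the mixture distribution.

M = 0.5 × (11/15, 4/15) + 0.5 × (3/7, 4/7) = (0.580952, 0.419048)

D_KL(P||M) = 0.0503 nats
D_KL(Q||M) = 0.0469 nats

JSD(P||Q) = 0.5 × 0.0503 + 0.5 × 0.0469 = 0.0486 nats

Unlike KL divergence, JSD is symmetric and bounded: 0 ≤ JSD ≤ log(2).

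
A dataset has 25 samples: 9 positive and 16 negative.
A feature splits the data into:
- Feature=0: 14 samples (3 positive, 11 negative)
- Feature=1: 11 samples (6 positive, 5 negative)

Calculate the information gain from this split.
0.0855 bits

Information Gain = H(Y) - H(Y|Feature)

Before split:
P(positive) = 9/25 = 0.3600
H(Y) = 0.9427 bits

After split:
Feature=0: H = 0.7496 bits (weight = 14/25)
Feature=1: H = 0.9940 bits (weight = 11/25)
H(Y|Feature) = (14/25)×0.7496 + (11/25)×0.9940 = 0.8571 bits

Information Gain = 0.9427 - 0.8571 = 0.0855 bits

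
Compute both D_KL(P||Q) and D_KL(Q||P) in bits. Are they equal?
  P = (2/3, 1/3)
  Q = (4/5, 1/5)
D_KL(P||Q) = 0.0703, D_KL(Q||P) = 0.0630

KL divergence is not symmetric: D_KL(P||Q) ≠ D_KL(Q||P) in general.

D_KL(P||Q) = 0.0703 bits
D_KL(Q||P) = 0.0630 bits

No, they are not equal!

This asymmetry is why KL divergence is not a true distance metric.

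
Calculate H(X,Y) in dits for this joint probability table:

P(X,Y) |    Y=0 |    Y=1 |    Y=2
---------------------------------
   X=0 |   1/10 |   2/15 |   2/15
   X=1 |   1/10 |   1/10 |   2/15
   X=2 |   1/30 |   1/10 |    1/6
0.9290 dits

Joint entropy is H(X,Y) = -Σ_{x,y} p(x,y) log p(x,y).

Summing over all non-zero entries:
H(X,Y) = -[1/10·log_10(1/10) + 2/15·log_10(2/15) + 2/15·log_10(2/15) + 1/10·log_10(1/10) + 1/10·log_10(1/10) + 2/15·log_10(2/15) + 1/30·log_10(1/30) + 1/10·log_10(1/10) + 1/6·log_10(1/6)]
H(X,Y) = 0.9290 dits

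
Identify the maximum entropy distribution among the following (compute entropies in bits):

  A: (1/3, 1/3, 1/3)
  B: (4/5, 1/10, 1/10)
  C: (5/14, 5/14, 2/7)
A

For a discrete distribution over n outcomes, entropy is maximized by the uniform distribution.

Computing entropies:
H(A) = 1.5850 bits
H(B) = 0.9219 bits
H(C) = 1.5774 bits

The uniform distribution (where all probabilities equal 1/3) achieves the maximum entropy of log_2(3) = 1.5850 bits.

Distribution A has the highest entropy.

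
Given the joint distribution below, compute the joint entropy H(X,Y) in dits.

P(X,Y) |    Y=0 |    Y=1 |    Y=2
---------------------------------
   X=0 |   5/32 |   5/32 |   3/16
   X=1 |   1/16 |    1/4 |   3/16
0.7503 dits

Joint entropy is H(X,Y) = -Σ_{x,y} p(x,y) log p(x,y).

Summing over all non-zero entries:
H(X,Y) = -[5/32·log_10(5/32) + 5/32·log_10(5/32) + 3/16·log_10(3/16) + 1/16·log_10(1/16) + 1/4·log_10(1/4) + 3/16·log_10(3/16)]
H(X,Y) = 0.7503 dits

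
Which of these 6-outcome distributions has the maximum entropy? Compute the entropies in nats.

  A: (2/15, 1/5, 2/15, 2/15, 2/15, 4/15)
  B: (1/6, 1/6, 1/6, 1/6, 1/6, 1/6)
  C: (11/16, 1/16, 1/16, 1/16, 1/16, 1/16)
B

For a discrete distribution over n outcomes, entropy is maximized by the uniform distribution.

Computing entropies:
H(A) = 1.7490 nats
H(B) = 1.7918 nats
H(C) = 1.1240 nats

The uniform distribution (where all probabilities equal 1/6) achieves the maximum entropy of log_e(6) = 1.7918 nats.

Distribution B has the highest entropy.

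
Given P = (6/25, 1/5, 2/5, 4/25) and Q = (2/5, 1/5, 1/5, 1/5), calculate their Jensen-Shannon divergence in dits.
0.0123 dits

Jensen-Shannon divergence is:
JSD(P||Q) = 0.5 × D_KL(P||M) + 0.5 × D_KL(Q||M)
where M = 0.5 × (P + Q) is the mixture distribution.

M = 0.5 × (6/25, 1/5, 2/5, 4/25) + 0.5 × (2/5, 1/5, 1/5, 1/5) = (8/25, 1/5, 3/10, 0.18)

D_KL(P||M) = 0.0118 dits
D_KL(Q||M) = 0.0127 dits

JSD(P||Q) = 0.5 × 0.0118 + 0.5 × 0.0127 = 0.0123 dits

Unlike KL divergence, JSD is symmetric and bounded: 0 ≤ JSD ≤ log(2).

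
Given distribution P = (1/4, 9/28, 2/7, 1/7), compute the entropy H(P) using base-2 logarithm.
1.9438 bits

Shannon entropy is H(X) = -Σ p(x) log p(x).

For P = (1/4, 9/28, 2/7, 1/7):
H = -1/4 × log_2(1/4) -9/28 × log_2(9/28) -2/7 × log_2(2/7) -1/7 × log_2(1/7)
H = 1.9438 bits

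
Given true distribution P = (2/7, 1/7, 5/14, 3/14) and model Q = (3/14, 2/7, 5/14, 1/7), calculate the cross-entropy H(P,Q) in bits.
2.0252 bits

Cross-entropy: H(P,Q) = -Σ p(x) log q(x)

Alternatively: H(P,Q) = H(P) + D_KL(P||Q)
H(P) = 1.9242 bits
D_KL(P||Q) = 0.1011 bits

H(P,Q) = 1.9242 + 0.1011 = 2.0252 bits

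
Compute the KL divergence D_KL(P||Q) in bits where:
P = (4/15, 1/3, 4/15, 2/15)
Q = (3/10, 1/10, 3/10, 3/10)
0.3324 bits

KL divergence: D_KL(P||Q) = Σ p(x) log(p(x)/q(x))

Computing term by term:
  x=0: 4/15 × log_2[(4/15)/(3/10)] = 4/15 × -0.1699 = -0.0453
  x=1: 1/3 × log_2[(1/3)/(1/10)] = 1/3 × 1.7370 = 0.5790
  x=2: 4/15 × log_2[(4/15)/(3/10)] = 4/15 × -0.1699 = -0.0453
  x=3: 2/15 × log_2[(2/15)/(3/10)] = 2/15 × -1.1699 = -0.1560

D_KL(P||Q) = 0.3324 bits

Note: KL divergence is always non-negative and equals 0 iff P = Q.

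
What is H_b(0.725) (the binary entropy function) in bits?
0.8485 bits

The binary entropy function is:
H(p) = -p log(p) - (1-p) log(1-p)

H(0.725) = -0.725 × log_2(0.725) - 0.275 × log_2(0.275)
H(0.725) = 0.8485 bits

Note: Binary entropy is maximized at p=0.5 (H=1 bit) and minimized at p=0 or p=1 (H=0).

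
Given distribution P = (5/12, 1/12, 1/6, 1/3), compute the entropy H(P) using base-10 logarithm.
0.5371 dits

Shannon entropy is H(X) = -Σ p(x) log p(x).

For P = (5/12, 1/12, 1/6, 1/3):
H = -5/12 × log_10(5/12) -1/12 × log_10(1/12) -1/6 × log_10(1/6) -1/3 × log_10(1/3)
H = 0.5371 dits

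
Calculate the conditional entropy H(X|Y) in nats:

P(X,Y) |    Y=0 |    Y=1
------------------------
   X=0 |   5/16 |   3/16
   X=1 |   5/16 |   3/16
0.6931 nats

Using the chain rule: H(X|Y) = H(X,Y) - H(Y)

First, compute H(X,Y) = 1.3547 nats

Marginal P(Y) = (5/8, 3/8)
H(Y) = 0.6616 nats

H(X|Y) = H(X,Y) - H(Y) = 1.3547 - 0.6616 = 0.6931 nats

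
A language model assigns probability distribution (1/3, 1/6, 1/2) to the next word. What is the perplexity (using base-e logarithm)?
2.7495

Perplexity is e^H (or exp(H) for natural log).

First, H = -Σ p log p = 1.0114 nats
Perplexity = e^1.0114 = 2.7495

Interpretation: The model's uncertainty is equivalent to choosing uniformly among 2.7 options.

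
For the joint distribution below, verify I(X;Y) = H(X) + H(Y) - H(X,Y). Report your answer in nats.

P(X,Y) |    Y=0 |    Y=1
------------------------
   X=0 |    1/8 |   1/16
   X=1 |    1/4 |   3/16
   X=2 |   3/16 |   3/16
I(X;Y) = 0.0073 nats

Mutual information has multiple equivalent forms:
- I(X;Y) = H(X) - H(X|Y)
- I(X;Y) = H(Y) - H(Y|X)
- I(X;Y) = H(X) + H(Y) - H(X,Y)

Computing all quantities:
H(X) = 1.0434, H(Y) = 0.6853, H(X,Y) = 1.7214
H(X|Y) = 1.0361, H(Y|X) = 0.6780

Verification:
H(X) - H(X|Y) = 1.0434 - 1.0361 = 0.0073
H(Y) - H(Y|X) = 0.6853 - 0.6780 = 0.0073
H(X) + H(Y) - H(X,Y) = 1.0434 + 0.6853 - 1.7214 = 0.0073

All forms give I(X;Y) = 0.0073 nats. ✓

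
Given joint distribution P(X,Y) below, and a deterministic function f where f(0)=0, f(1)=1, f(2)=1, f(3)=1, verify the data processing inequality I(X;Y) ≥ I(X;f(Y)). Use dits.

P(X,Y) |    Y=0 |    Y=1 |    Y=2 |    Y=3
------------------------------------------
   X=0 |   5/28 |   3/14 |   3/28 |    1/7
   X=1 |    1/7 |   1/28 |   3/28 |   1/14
I(X;Y) = 0.0189, I(X;f(Y)) = 0.0034, inequality holds: 0.0189 ≥ 0.0034

Data Processing Inequality: For any Markov chain X → Y → Z, we have I(X;Y) ≥ I(X;Z).

Here Z = f(Y) is a deterministic function of Y, forming X → Y → Z.

Original I(X;Y) = 0.0189 dits

After applying f:
P(X,Z) where Z=f(Y):
- P(X,Z=0) = P(X,Y=0)
- P(X,Z=1) = P(X,Y=1) + P(X,Y=2) + P(X,Y=3)

I(X;Z) = I(X;f(Y)) = 0.0034 dits

Verification: 0.0189 ≥ 0.0034 ✓

Information cannot be created by processing; the function f can only lose information about X.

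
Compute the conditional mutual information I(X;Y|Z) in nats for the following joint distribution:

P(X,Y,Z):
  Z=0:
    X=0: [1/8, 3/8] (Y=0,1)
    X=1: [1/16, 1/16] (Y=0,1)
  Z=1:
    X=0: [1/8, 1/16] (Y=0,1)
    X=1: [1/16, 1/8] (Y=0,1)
0.0352 nats

Conditional mutual information: I(X;Y|Z) = H(X|Z) + H(Y|Z) - H(X,Y|Z)

H(Z) = 0.6616
H(X,Z) = 1.2342 → H(X|Z) = 0.5727
H(Y,Z) = 1.3033 → H(Y|Z) = 0.6417
H(X,Y,Z) = 1.8407 → H(X,Y|Z) = 1.1792

I(X;Y|Z) = 0.5727 + 0.6417 - 1.1792 = 0.0352 nats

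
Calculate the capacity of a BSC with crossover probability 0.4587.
0.0049 bits

For a binary symmetric channel (BSC) with error probability p:
Capacity C = 1 - H(p) bits per symbol

where H(p) = -p log₂(p) - (1-p) log₂(1-p) is the binary entropy function.

H(0.4587) = 0.9951 bits
C = 1 - 0.9951 = 0.0049 bits per symbol

This means we can reliably transmit up to 0.0049 bits of information per channel use.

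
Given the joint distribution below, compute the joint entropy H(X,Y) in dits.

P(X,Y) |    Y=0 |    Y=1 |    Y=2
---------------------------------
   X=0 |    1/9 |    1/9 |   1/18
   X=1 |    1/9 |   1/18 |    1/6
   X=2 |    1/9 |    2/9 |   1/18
0.9082 dits

Joint entropy is H(X,Y) = -Σ_{x,y} p(x,y) log p(x,y).

Summing over all non-zero entries:
H(X,Y) = -[1/9·log_10(1/9) + 1/9·log_10(1/9) + 1/18·log_10(1/18) + 1/9·log_10(1/9) + 1/18·log_10(1/18) + 1/6·log_10(1/6) + 1/9·log_10(1/9) + 2/9·log_10(2/9) + 1/18·log_10(1/18)]
H(X,Y) = 0.9082 dits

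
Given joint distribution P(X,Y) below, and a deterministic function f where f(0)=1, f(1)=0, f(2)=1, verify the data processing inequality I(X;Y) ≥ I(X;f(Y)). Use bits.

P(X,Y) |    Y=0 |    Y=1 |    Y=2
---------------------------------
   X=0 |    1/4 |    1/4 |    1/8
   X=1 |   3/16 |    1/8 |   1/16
I(X;Y) = 0.0069, I(X;f(Y)) = 0.0032, inequality holds: 0.0069 ≥ 0.0032

Data Processing Inequality: For any Markov chain X → Y → Z, we have I(X;Y) ≥ I(X;Z).

Here Z = f(Y) is a deterministic function of Y, forming X → Y → Z.

Original I(X;Y) = 0.0069 bits

After applying f:
P(X,Z) where Z=f(Y):
- P(X,Z=0) = P(X,Y=1)
- P(X,Z=1) = P(X,Y=0) + P(X,Y=2)

I(X;Z) = I(X;f(Y)) = 0.0032 bits

Verification: 0.0069 ≥ 0.0032 ✓

Information cannot be created by processing; the function f can only lose information about X.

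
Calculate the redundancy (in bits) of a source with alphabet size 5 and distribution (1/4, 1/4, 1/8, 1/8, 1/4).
0.0719 bits

Redundancy measures how far a source is from maximum entropy:
R = H_max - H(X)

Maximum entropy for 5 symbols: H_max = log_2(5) = 2.3219 bits
Actual entropy: H(X) = 2.2500 bits
Redundancy: R = 2.3219 - 2.2500 = 0.0719 bits

This redundancy represents potential for compression: the source could be compressed by 0.0719 bits per symbol.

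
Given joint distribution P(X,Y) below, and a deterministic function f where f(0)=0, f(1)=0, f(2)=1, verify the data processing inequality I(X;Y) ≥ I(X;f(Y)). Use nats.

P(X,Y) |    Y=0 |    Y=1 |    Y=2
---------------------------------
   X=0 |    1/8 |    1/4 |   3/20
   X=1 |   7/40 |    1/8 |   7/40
I(X;Y) = 0.0251, I(X;f(Y)) = 0.0039, inequality holds: 0.0251 ≥ 0.0039

Data Processing Inequality: For any Markov chain X → Y → Z, we have I(X;Y) ≥ I(X;Z).

Here Z = f(Y) is a deterministic function of Y, forming X → Y → Z.

Original I(X;Y) = 0.0251 nats

After applying f:
P(X,Z) where Z=f(Y):
- P(X,Z=0) = P(X,Y=0) + P(X,Y=1)
- P(X,Z=1) = P(X,Y=2)

I(X;Z) = I(X;f(Y)) = 0.0039 nats

Verification: 0.0251 ≥ 0.0039 ✓

Information cannot be created by processing; the function f can only lose information about X.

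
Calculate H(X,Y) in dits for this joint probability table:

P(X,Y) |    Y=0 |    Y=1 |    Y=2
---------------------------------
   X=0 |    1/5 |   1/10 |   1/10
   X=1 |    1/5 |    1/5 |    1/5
0.7592 dits

Joint entropy is H(X,Y) = -Σ_{x,y} p(x,y) log p(x,y).

Summing over all non-zero entries:
H(X,Y) = -[1/5·log_10(1/5) + 1/10·log_10(1/10) + 1/10·log_10(1/10) + 1/5·log_10(1/5) + 1/5·log_10(1/5) + 1/5·log_10(1/5)]
H(X,Y) = 0.7592 dits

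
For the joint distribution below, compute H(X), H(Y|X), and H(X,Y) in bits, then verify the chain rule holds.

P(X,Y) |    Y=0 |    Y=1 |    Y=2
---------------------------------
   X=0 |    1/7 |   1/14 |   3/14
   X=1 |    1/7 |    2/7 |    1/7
H(X,Y) = 2.4677, H(X) = 0.9852, H(Y|X) = 1.4825 (all in bits)

Chain rule: H(X,Y) = H(X) + H(Y|X)

Left side — joint entropy directly:
H(X,Y) = -Σ p(x,y) log p(x,y) = 2.4677 bits

Right side — compute H(Y|X) from the conditional distributions:
P(X) = (3/7, 4/7), so H(X) = 0.9852 bits
H(Y|X) = Σ_x P(X=x) · H(Y|X=x):
  P(Y|X=0) = (1/3, 1/6, 1/2), H(Y|X=0) = 1.4591, weight P(X=0) = 3/7
  P(Y|X=1) = (1/4, 1/2, 1/4), H(Y|X=1) = 1.5000, weight P(X=1) = 4/7
H(Y|X) = 1.4825 bits

H(X) + H(Y|X) = 0.9852 + 1.4825 = 2.4677 bits

Both sides equal 2.4677 bits. ✓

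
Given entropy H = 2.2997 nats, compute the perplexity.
9.9712

Perplexity is e^H (or exp(H) for natural log).

H = 2.2997 nats
Perplexity = e^2.2997 = 9.9712

Interpretation: The model's uncertainty is equivalent to choosing uniformly among 10.0 options.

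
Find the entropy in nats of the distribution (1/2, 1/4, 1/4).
1.0397 nats

Shannon entropy is H(X) = -Σ p(x) log p(x).

For P = (1/2, 1/4, 1/4):
H = -1/2 × log_e(1/2) -1/4 × log_e(1/4) -1/4 × log_e(1/4)
H = 1.0397 nats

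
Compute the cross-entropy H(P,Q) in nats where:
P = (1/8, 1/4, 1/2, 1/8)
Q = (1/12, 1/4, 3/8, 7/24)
1.3016 nats

Cross-entropy: H(P,Q) = -Σ p(x) log q(x)

Alternatively: H(P,Q) = H(P) + D_KL(P||Q)
H(P) = 1.2130 nats
D_KL(P||Q) = 0.0886 nats

H(P,Q) = 1.2130 + 0.0886 = 1.3016 nats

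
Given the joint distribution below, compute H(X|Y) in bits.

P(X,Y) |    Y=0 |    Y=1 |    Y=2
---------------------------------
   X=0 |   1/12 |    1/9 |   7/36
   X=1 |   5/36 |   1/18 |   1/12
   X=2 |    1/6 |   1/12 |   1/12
1.5041 bits

Using the chain rule: H(X|Y) = H(X,Y) - H(Y)

First, compute H(X,Y) = 3.0646 bits

Marginal P(Y) = (7/18, 1/4, 13/36)
H(Y) = 1.5605 bits

H(X|Y) = H(X,Y) - H(Y) = 3.0646 - 1.5605 = 1.5041 bits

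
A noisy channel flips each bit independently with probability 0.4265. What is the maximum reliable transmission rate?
0.0156 bits

For a binary symmetric channel (BSC) with error probability p:
Capacity C = 1 - H(p) bits per symbol

where H(p) = -p log₂(p) - (1-p) log₂(1-p) is the binary entropy function.

H(0.4265) = 0.9844 bits
C = 1 - 0.9844 = 0.0156 bits per symbol

This means we can reliably transmit up to 0.0156 bits of information per channel use.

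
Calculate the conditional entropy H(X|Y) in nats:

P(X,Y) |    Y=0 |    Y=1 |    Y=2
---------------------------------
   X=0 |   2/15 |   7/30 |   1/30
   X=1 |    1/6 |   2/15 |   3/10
0.5548 nats

Using the chain rule: H(X|Y) = H(X,Y) - H(Y)

First, compute H(X,Y) = 1.6501 nats

Marginal P(Y) = (3/10, 11/30, 1/3)
H(Y) = 1.0953 nats

H(X|Y) = H(X,Y) - H(Y) = 1.6501 - 1.0953 = 0.5548 nats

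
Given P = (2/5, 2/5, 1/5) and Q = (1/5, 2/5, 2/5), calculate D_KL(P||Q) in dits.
0.0602 dits

KL divergence: D_KL(P||Q) = Σ p(x) log(p(x)/q(x))

Computing term by term:
  x=0: 2/5 × log_10[(2/5)/(1/5)] = 2/5 × 0.3010 = 0.1204
  x=1: 2/5 × log_10[(2/5)/(2/5)] = 2/5 × 0.0000 = 0.0000
  x=2: 1/5 × log_10[(1/5)/(2/5)] = 1/5 × -0.3010 = -0.0602

D_KL(P||Q) = 0.0602 dits

Note: KL divergence is always non-negative and equals 0 iff P = Q.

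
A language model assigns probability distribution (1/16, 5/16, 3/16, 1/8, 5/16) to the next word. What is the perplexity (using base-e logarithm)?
4.3669

Perplexity is e^H (or exp(H) for natural log).

First, H = -Σ p log p = 1.4741 nats
Perplexity = e^1.4741 = 4.3669

Interpretation: The model's uncertainty is equivalent to choosing uniformly among 4.4 options.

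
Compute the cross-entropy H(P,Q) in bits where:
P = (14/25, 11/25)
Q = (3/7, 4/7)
1.0398 bits

Cross-entropy: H(P,Q) = -Σ p(x) log q(x)

Alternatively: H(P,Q) = H(P) + D_KL(P||Q)
H(P) = 0.9896 bits
D_KL(P||Q) = 0.0502 bits

H(P,Q) = 0.9896 + 0.0502 = 1.0398 bits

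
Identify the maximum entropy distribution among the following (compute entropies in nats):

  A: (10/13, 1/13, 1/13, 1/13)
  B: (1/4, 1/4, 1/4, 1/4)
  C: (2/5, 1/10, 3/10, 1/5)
B

For a discrete distribution over n outcomes, entropy is maximized by the uniform distribution.

Computing entropies:
H(A) = 0.7937 nats
H(B) = 1.3863 nats
H(C) = 1.2799 nats

The uniform distribution (where all probabilities equal 1/4) achieves the maximum entropy of log_e(4) = 1.3863 nats.

Distribution B has the highest entropy.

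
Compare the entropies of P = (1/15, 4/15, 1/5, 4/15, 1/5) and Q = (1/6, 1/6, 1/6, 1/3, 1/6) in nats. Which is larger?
Q

Computing entropies in nats:
H(P) = 1.5292
H(Q) = 1.5607

Distribution Q has higher entropy.

Intuition: The distribution closer to uniform (more spread out) has higher entropy.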